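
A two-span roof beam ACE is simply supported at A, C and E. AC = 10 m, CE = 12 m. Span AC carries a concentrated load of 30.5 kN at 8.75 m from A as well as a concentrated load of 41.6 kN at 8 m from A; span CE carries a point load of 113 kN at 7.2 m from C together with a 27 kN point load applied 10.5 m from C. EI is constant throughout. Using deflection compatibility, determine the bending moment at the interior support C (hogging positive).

M_C = 176.6 kN·m

Release continuity at C by inserting a hinge; the redundant is the internal moment M_C. The primary structure is two simply-supported spans AC and CE.
Rotations at C on the released spans (each span's end-slope, ×1/EI):
  span AC: point load 30.5 at a = 8.75: Pab(L + a)/(6LEI) = 104.2/EI
  span AC: point load 41.6 at a = 8: Pab(L + a)/(6LEI) = 199.7/EI
  span CE: point load 113 at a = 7.2: Pab(L + b)/(6LEI) = 911.2/EI
  span CE: point load 27 at a = 10.5: Pab(L + b)/(6LEI) = 79.73/EI
  relative rotation θ_0 = (303.9 + 991)/EI = 1295/EI
A unit hogging moment at C produces rotation L₁/(3EI) + L₂/(3EI) = 7.333/EI.
Compatibility: M_C·(L₁+L₂)/(3EI) = θ_0, giving M_C = 176.6 kN·m (hogging).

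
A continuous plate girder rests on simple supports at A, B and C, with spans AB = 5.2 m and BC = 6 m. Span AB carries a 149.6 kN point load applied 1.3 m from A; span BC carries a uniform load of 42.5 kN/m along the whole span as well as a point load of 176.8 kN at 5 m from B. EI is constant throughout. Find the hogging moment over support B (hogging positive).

M_B = 190.8 kN·m

Take M_B as the redundant. Released structure: two simple spans AB and BC with a hinge at B.
Discontinuity in slope at B on the released structure — sum the simple-span end rotations:
  span AB: point load 149.6 at a = 1.3: Pab(L + a)/(6LEI) = 158/EI
  span BC: UDL 42.5: wL³/(24EI) = 382.5/EI
  span BC: point load 176.8 at a = 5: Pab(L + b)/(6LEI) = 171.9/EI
  relative rotation θ_0 = (158 + 554.4)/EI = 712.4/EI
A unit hogging moment at B produces rotation L₁/(3EI) + L₂/(3EI) = 3.733/EI.
Compatibility: M_B·(L₁+L₂)/(3EI) = θ_0, giving M_B = 190.8 kN·m (hogging).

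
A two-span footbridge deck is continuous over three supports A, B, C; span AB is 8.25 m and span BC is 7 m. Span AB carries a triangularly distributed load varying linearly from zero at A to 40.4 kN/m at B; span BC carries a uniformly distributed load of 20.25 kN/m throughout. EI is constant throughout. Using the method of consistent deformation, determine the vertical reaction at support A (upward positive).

Take M_B as the redundant. Released structure: two simple spans AB and BC with a hinge at B.
End slopes at the hinge B, treating each span as simply supported:
  span AB: triangular load, peak 40.4: w₀L³/(45EI) = 504.1/EI
  span BC: UDL 20.25: wL³/(24EI) = 289.4/EI
  relative rotation θ_0 = (504.1 + 289.4)/EI = 793.5/EI
A unit hogging moment at B produces rotation L₁/(3EI) + L₂/(3EI) = 5.083/EI.
Slope continuity at B: θ_0 = M_B·5.083/EI, so M_B = 793.5/5.083 = 156.1 kN·m (hogging).
Span AB, ΣM about A with M_B applied at B: R_B^{AB}·8.25 = 916.6 + 156.1, so R_B^{AB} = 130 kN and R_A = 166.7 − 130 = 36.63 kN.

R_A = 36.63 kN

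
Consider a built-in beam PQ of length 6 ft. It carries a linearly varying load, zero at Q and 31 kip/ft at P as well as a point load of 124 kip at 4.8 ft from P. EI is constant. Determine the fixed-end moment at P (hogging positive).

M_P = 79.61 kip·ft

Release both end moments; the primary structure is a simply-supported span PQ with redundants M_P and M_Q.
Simple-span end rotations at P and Q under the given loads:
  at P: triangular load, peak 31: w₀L³/(45EI) = 148.8/EI
  at Q: triangular load, peak 31: 7w₀L³/(360EI) = 130.2/EI
  at P: point load 124 at a = 4.8: Pab(L + b)/(6LEI) = 142.8/EI
  at Q: point load 124 at a = 4.8: Pab(L + a)/(6LEI) = 214.3/EI
  θ_P0 = 291.6/EI,  θ_Q0 = 344.5/EI
Flexibility coefficients: a unit moment at one end gives L/(3EI) there and L/(6EI) at the far end, so f₁₁ = f₂₂ = 2/EI and f₁₂ = f₂₁ = 1/EI.
Compatibility — zero rotation at each built-in end:
  2 M_P + 1 M_Q = 291.6
  1 M_P + 2 M_Q = 344.5
Solving the pair gives M_P = 79.61 kip·ft and M_Q = 132.4 kip·ft (hogging).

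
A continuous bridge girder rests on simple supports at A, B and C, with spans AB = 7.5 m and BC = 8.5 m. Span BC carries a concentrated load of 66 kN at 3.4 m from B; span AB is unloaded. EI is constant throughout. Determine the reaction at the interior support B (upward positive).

R_B = 53.96 kN

Release continuity at B by inserting a hinge; the redundant is the internal moment M_B. The primary structure is two simply-supported spans AB and BC.
End slopes at the hinge B, treating each span as simply supported:
  span BC: point load 66 at a = 3.4: Pab(L + b)/(6LEI) = 305.2/EI
  relative rotation θ_0 = (0 + 305.2)/EI = 305.2/EI
A unit hogging moment at B produces rotation L₁/(3EI) + L₂/(3EI) = 5.333/EI.
Slope continuity at B: θ_0 = M_B·5.333/EI, so M_B = 305.2/5.333 = 57.22 kN·m (hogging).
Span AB, ΣM about A with M_B applied at B: R_B^{AB}·7.5 = 0 + 57.22, so R_B^{AB} = 7.63 kN and R_A = 0 − 7.63 = -7.63 kN.
Span BC, ΣM about C: R_B^{BC}·8.5 = 336.6 + 57.22, so R_B^{BC} = 46.33 kN and R_C = 66 − 46.33 = 19.67 kN.
R_B = 7.63 + 46.33 = 53.96 kN.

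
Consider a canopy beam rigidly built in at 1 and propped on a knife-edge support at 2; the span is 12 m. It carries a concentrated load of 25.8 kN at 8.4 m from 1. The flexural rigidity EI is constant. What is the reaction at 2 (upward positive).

R_2 = 14.54 kN

Choose R_2 as the redundant. The primary structure is the cantilever fixed at 1.
Free-end deflection of the primary structure under the applied loading (downward +):
  point load 25.8 at a = 8.4: Pa²(3L − a)/(6EI) = 8374/EI
Tip deflection under a unit load at 2: L³/(3EI) = 576/EI.
The prop prevents deflection at 2: R_2 = δ_0/δ_{22} = 8374/576 = 14.54 kN.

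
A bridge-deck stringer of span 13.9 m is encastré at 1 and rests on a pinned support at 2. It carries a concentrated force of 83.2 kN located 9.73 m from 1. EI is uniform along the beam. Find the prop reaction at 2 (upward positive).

Take the reaction at 2 as the redundant and release it; the primary structure is a cantilever fixed at 1.
Downward deflection at the released point 2 due to the loads:
  point load 83.2 at a = 9.73: Pa²(3L − a)/(6EI) = 41970/EI
Flexibility coefficient — unit upward force at 2: δ_{22} = L³/(3EI) = 895.2/EI.
Compatibility at 2: δ_0 − R_2·δ_{22} = 0, so R_2 = 41970/895.2 = 46.88 kN.

R_2 = 46.88 kN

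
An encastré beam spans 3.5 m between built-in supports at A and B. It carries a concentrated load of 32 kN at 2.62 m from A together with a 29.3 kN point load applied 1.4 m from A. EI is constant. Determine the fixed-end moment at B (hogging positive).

M_B = 25.62 kN·m

Take the two fixed-end moments M_A, M_B as redundants; the released structure is the simple span AB.
On the primary (simply-supported) span, the end slopes from the loading are:
  at A: point load 32 at a = 2.62: Pab(L + b)/(6LEI) = 15.39/EI
  at B: point load 32 at a = 2.62: Pab(L + a)/(6LEI) = 21.5/EI
  at A: point load 29.3 at a = 1.4: Pab(L + b)/(6LEI) = 22.97/EI
  at B: point load 29.3 at a = 1.4: Pab(L + a)/(6LEI) = 20.1/EI
  θ_A0 = 38.36/EI,  θ_B0 = 41.6/EI
Flexibility coefficients: a unit moment at one end gives L/(3EI) there and L/(6EI) at the far end, so f₁₁ = f₂₂ = 1.167/EI and f₁₂ = f₂₁ = 0.5833/EI.
Compatibility — zero rotation at each built-in end:
  1.167 M_A + 0.5833 M_B = 38.36
  0.5833 M_A + 1.167 M_B = 41.6
Solving the pair gives M_A = 20.07 kN·m and M_B = 25.62 kN·m (hogging).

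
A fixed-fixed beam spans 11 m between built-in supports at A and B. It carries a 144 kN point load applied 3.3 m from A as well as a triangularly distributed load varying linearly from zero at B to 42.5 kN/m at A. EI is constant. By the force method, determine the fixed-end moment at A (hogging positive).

Release both end moments; the primary structure is a simply-supported span AB with redundants M_A and M_B.
Simple-span end rotations at A and B under the given loads:
  at A: point load 144 at a = 3.3: Pab(L + b)/(6LEI) = 1037/EI
  at B: point load 144 at a = 3.3: Pab(L + a)/(6LEI) = 792.8/EI
  at A: triangular load, peak 42.5: w₀L³/(45EI) = 1257/EI
  at B: triangular load, peak 42.5: 7w₀L³/(360EI) = 1100/EI
  θ_A0 = 2294/EI,  θ_B0 = 1893/EI
Flexibility coefficients: a unit moment at one end gives L/(3EI) there and L/(6EI) at the far end, so f₁₁ = f₂₂ = 3.667/EI and f₁₂ = f₂₁ = 1.833/EI.
Compatibility — zero rotation at each built-in end:
  3.667 M_A + 1.833 M_B = 2294
  1.833 M_A + 3.667 M_B = 1893
Solving the pair gives M_A = 490 kN·m and M_B = 271.2 kN·m (hogging).

M_A = 490 kN·m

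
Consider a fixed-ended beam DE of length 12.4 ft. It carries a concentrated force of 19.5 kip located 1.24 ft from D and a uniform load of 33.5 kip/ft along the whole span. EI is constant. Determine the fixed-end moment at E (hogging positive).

M_E = 431.4 kip·ft

Release both end moments; the primary structure is a simply-supported span DE with redundants M_D and M_E.
End rotations of the released simple span under the applied load (×1/EI):
  at D: point load 19.5 at a = 1.24: Pab(L + b)/(6LEI) = 85.45/EI
  at E: point load 19.5 at a = 1.24: Pab(L + a)/(6LEI) = 49.47/EI
  at D: UDL 33.5: wL³/(24EI) = 2661/EI
  at E: UDL 33.5: wL³/(24EI) = 2661/EI
  θ_D0 = 2747/EI,  θ_E0 = 2711/EI
Flexibility coefficients: a unit moment at one end gives L/(3EI) there and L/(6EI) at the far end, so f₁₁ = f₂₂ = 4.133/EI and f₁₂ = f₂₁ = 2.067/EI.
Compatibility — zero rotation at each built-in end:
  4.133 M_D + 2.067 M_E = 2747
  2.067 M_D + 4.133 M_E = 2711
Solving the pair gives M_D = 448.8 kip·ft and M_E = 431.4 kip·ft (hogging).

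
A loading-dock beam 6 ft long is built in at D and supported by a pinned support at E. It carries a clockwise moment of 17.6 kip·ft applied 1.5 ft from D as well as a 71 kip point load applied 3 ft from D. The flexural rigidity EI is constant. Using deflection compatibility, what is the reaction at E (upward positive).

R_E = 24.11 kip

Remove the prop at E; the released (primary) structure is a cantilever built in at D.
Primary-structure tip deflection at E by superposition:
  clockwise couple 17.6 at a = 1.5: M₀a(2L − a)/(2EI) = 138.6/EI
  point load 71 at a = 3: Pa²(3L − a)/(6EI) = 1598/EI
  δ_0 = 1736/EI
Flexibility coefficient — unit upward force at E: δ_{EE} = L³/(3EI) = 72/EI.
The prop prevents deflection at E: R_E = δ_0/δ_{EE} = 1736/72 = 24.11 kip.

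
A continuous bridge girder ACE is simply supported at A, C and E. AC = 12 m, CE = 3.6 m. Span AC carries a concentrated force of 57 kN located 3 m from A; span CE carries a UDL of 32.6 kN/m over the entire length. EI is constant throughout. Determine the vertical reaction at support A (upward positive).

Release continuity at C by inserting a hinge; the redundant is the internal moment M_C. The primary structure is two simply-supported spans AC and CE.
Discontinuity in slope at C on the released structure — sum the simple-span end rotations:
  span AC: point load 57 at a = 3: Pab(L + a)/(6LEI) = 320.6/EI
  span CE: UDL 32.6: wL³/(24EI) = 63.37/EI
  relative rotation θ_0 = (320.6 + 63.37)/EI = 384/EI
A unit hogging moment at C produces rotation L₁/(3EI) + L₂/(3EI) = 5.2/EI.
Slope continuity at C: θ_0 = M_C·5.2/EI, so M_C = 384/5.2 = 73.85 kN·m (hogging).
Span AC, ΣM about A with M_C applied at C: R_C^{AC}·12 = 171 + 73.85, so R_C^{AC} = 20.4 kN and R_A = 57 − 20.4 = 36.6 kN.

R_A = 36.6 kN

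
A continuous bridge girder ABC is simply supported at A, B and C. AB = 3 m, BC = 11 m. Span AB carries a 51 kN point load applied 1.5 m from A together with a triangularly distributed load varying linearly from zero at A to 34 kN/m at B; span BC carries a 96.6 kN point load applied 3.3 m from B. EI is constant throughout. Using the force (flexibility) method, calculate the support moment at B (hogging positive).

Take M_B as the redundant. Released structure: two simple spans AB and BC with a hinge at B.
Rotations at B on the released spans (each span's end-slope, ×1/EI):
  span AB: point load 51 at a = 1.5: Pab(L + a)/(6LEI) = 28.69/EI
  span AB: triangular load, peak 34: w₀L³/(45EI) = 20.4/EI
  span BC: point load 96.6 at a = 3.3: Pab(L + b)/(6LEI) = 695.5/EI
  relative rotation θ_0 = (49.09 + 695.5)/EI = 744.6/EI
A unit hogging moment at B produces rotation L₁/(3EI) + L₂/(3EI) = 4.667/EI.
Slope continuity at B: θ_0 = M_B·4.667/EI, so M_B = 744.6/4.667 = 159.5 kN·m (hogging).

M_B = 159.5 kN·m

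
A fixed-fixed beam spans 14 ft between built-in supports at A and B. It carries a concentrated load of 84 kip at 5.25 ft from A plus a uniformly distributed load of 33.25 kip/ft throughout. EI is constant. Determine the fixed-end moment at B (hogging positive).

Release both end moments; the primary structure is a simply-supported span AB with redundants M_A and M_B.
Simple-span end rotations at A and B under the given loads:
  at A: point load 84 at a = 5.25: Pab(L + b)/(6LEI) = 1045/EI
  at B: point load 84 at a = 5.25: Pab(L + a)/(6LEI) = 884.3/EI
  at A: UDL 33.25: wL³/(24EI) = 3802/EI
  at B: UDL 33.25: wL³/(24EI) = 3802/EI
  θ_A0 = 4847/EI,  θ_B0 = 4686/EI
Flexibility coefficients: a unit moment at one end gives L/(3EI) there and L/(6EI) at the far end, so f₁₁ = f₂₂ = 4.667/EI and f₁₂ = f₂₁ = 2.333/EI.
Compatibility — zero rotation at each built-in end:
  4.667 M_A + 2.333 M_B = 4847
  2.333 M_A + 4.667 M_B = 4686
Solving the pair gives M_A = 715.3 kip·ft and M_B = 646.4 kip·ft (hogging).

M_B = 646.4 kip·ft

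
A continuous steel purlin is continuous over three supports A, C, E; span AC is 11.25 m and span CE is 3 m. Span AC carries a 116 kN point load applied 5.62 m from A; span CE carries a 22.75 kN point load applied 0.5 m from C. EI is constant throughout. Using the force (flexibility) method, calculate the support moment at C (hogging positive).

M_C = 194.9 kN·m

Release continuity at C by inserting a hinge; the redundant is the internal moment M_C. The primary structure is two simply-supported spans AC and CE.
Discontinuity in slope at C on the released structure — sum the simple-span end rotations:
  span AC: point load 116 at a = 5.62: Pab(L + a)/(6LEI) = 917.3/EI
  span CE: point load 22.75 at a = 0.5: Pab(L + b)/(6LEI) = 8.689/EI
  relative rotation θ_0 = (917.3 + 8.689)/EI = 926/EI
A unit hogging moment at C produces rotation L₁/(3EI) + L₂/(3EI) = 4.75/EI.
Compatibility: M_C·(L₁+L₂)/(3EI) = θ_0, giving M_C = 194.9 kN·m (hogging).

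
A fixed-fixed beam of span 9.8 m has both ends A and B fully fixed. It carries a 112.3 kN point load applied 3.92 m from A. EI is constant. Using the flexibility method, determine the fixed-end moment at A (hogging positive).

M_A = 158.5 kN·m

Take the two fixed-end moments M_A, M_B as redundants; the released structure is the simple span AB.
Simple-span end rotations at A and B under the given loads:
  at A: point load 112.3 at a = 3.92: Pab(L + b)/(6LEI) = 690.3/EI
  at B: point load 112.3 at a = 3.92: Pab(L + a)/(6LEI) = 604/EI
  θ_A0 = 690.3/EI,  θ_B0 = 604/EI
Flexibility coefficients: a unit moment at one end gives L/(3EI) there and L/(6EI) at the far end, so f₁₁ = f₂₂ = 3.267/EI and f₁₂ = f₂₁ = 1.633/EI.
Compatibility — zero rotation at each built-in end:
  3.267 M_A + 1.633 M_B = 690.3
  1.633 M_A + 3.267 M_B = 604
Solving the pair gives M_A = 158.5 kN·m and M_B = 105.7 kN·m (hogging).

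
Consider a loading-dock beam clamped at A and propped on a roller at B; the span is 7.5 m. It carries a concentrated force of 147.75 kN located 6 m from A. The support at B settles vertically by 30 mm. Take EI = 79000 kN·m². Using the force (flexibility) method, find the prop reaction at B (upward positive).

Remove the prop at B; the released (primary) structure is a cantilever built in at A.
Downward deflection at the released point B due to the loads:
  point load 147.75 at a = 6: Pa²(3L − a)/(6EI) = 14627/EI
Tip deflection under a unit load at B: L³/(3EI) = 140.6/EI.
With EI = 79000 kN·m²: δ_0 = 0.18516 m and δ_{BB} = 0.00178 m/kN.
Compatibility — the beam at B must follow the support down by 0.03 m: δ_0 − R_B·δ_{BB} = 0.03, so R_B = (0.18516 − 0.03)/0.00178 = 87.16 kN.

R_B = 87.16 kN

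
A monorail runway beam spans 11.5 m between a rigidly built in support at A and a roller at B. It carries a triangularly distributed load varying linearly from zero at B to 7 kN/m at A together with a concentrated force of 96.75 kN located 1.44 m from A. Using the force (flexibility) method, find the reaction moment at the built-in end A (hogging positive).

M_A = 176 kN·m

Remove the prop at B; the released (primary) structure is a cantilever built in at A.
Downward deflection at the released point B due to the loads:
  triangular load, peak 7 at the fixed end: w₀L⁴/(30EI) = 4081/EI
  point load 96.75 at a = 1.44: Pa²(3L − a)/(6EI) = 1105/EI
  δ_0 = 5186/EI
Flexibility coefficient — unit upward force at B: δ_{BB} = L³/(3EI) = 507/EI.
The prop prevents deflection at B: R_B = δ_0/δ_{BB} = 5186/507 = 10.23 kN.
Moment equilibrium about A: M_A = Σ(load moments about A) − R_B·L = 293.6 − 10.23×11.5 = 176 kN·m.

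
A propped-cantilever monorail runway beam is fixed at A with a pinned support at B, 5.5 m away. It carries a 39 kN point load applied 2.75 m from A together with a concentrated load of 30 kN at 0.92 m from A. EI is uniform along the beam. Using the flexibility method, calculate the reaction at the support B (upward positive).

Choose R_B as the redundant. The primary structure is the cantilever fixed at A.
Primary-structure tip deflection at B by superposition:
  point load 39 at a = 2.75: Pa²(3L − a)/(6EI) = 675.9/EI
  point load 30 at a = 0.92: Pa²(3L − a)/(6EI) = 65.93/EI
  δ_0 = 741.8/EI
Tip deflection under a unit load at B: L³/(3EI) = 55.46/EI.
The prop prevents deflection at B: R_B = δ_0/δ_{BB} = 741.8/55.46 = 13.38 kN.

R_B = 13.38 kN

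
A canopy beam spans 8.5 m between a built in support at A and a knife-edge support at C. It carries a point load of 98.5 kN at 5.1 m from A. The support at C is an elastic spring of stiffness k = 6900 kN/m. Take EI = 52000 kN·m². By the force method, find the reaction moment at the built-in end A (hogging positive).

Take the reaction at C as the redundant and release it; the primary structure is a cantilever fixed at A.
Deflection at C on the released cantilever, summing each load's contribution:
  point load 98.5 at a = 5.1: Pa²(3L − a)/(6EI) = 8711/EI
Flexibility coefficient — unit upward force at C: δ_{CC} = L³/(3EI) = 204.7/EI.
With EI = 52000 kN·m²: δ_0 = 0.16751 m and δ_{CC} = 0.003937 m/kN.
Compatibility — the spring shortens by R_C/k under the reaction it provides: δ_0 − R_C·δ_{CC} = R_C/k. With 1/k = 0.000145 m/kN, R_C = δ_0 / (δ_{CC} + 1/k) = 0.16751 / (0.003937 + 0.000145) = 41.04 kN.
Moment equilibrium about A: M_A = Σ(load moments about A) − R_C·L = 502.4 − 41.04×8.5 = 153.5 kN·m.

M_A = 153.5 kN·m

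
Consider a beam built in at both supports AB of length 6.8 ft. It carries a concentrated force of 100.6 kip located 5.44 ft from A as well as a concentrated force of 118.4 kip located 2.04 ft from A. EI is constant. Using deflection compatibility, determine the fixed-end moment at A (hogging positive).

M_A = 140.2 kip·ft

Release both end moments; the primary structure is a simply-supported span AB with redundants M_A and M_B.
Simple-span end rotations at A and B under the given loads:
  at A: point load 100.6 at a = 5.44: Pab(L + b)/(6LEI) = 148.9/EI
  at B: point load 100.6 at a = 5.44: Pab(L + a)/(6LEI) = 223.3/EI
  at A: point load 118.4 at a = 2.04: Pab(L + b)/(6LEI) = 325.8/EI
  at B: point load 118.4 at a = 2.04: Pab(L + a)/(6LEI) = 249.1/EI
  θ_A0 = 474.6/EI,  θ_B0 = 472.4/EI
Flexibility coefficients: a unit moment at one end gives L/(3EI) there and L/(6EI) at the far end, so f₁₁ = f₂₂ = 2.267/EI and f₁₂ = f₂₁ = 1.133/EI.
Compatibility — zero rotation at each built-in end:
  2.267 M_A + 1.133 M_B = 474.6
  1.133 M_A + 2.267 M_B = 472.4
Solving the pair gives M_A = 140.2 kip·ft and M_B = 138.3 kip·ft (hogging).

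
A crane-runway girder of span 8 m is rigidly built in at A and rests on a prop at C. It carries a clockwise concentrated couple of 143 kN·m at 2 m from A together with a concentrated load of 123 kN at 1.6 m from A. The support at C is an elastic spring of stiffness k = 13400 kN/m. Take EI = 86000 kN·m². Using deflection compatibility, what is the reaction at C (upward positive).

R_C = 17.94 kN

Release the roller at C. Primary structure: cantilever fixed at A.
Free-end deflection of the primary structure under the applied loading (downward +):
  clockwise couple 143 at a = 2: M₀a(2L − a)/(2EI) = 2002/EI
  point load 123 at a = 1.6: Pa²(3L − a)/(6EI) = 1176/EI
  δ_0 = 3178/EI
Tip deflection under a unit load at C: L³/(3EI) = 170.7/EI.
With EI = 86000 kN·m²: δ_0 = 0.036948 m and δ_{CC} = 0.001984 m/kN.
Compatibility — the spring shortens by R_C/k under the reaction it provides: δ_0 − R_C·δ_{CC} = R_C/k. With 1/k = 0.000075 m/kN, R_C = δ_0 / (δ_{CC} + 1/k) = 0.036948 / (0.001984 + 0.000075) = 17.94 kN.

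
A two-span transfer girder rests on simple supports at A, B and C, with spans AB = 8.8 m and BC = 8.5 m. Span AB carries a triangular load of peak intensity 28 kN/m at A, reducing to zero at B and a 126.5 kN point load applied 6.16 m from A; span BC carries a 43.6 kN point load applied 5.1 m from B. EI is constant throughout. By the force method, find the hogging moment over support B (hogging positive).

Insert a hinge at B; M_B is the redundant, and each span becomes simply supported.
End slopes at the hinge B, treating each span as simply supported:
  span AB: triangular load, peak 28: 7w₀L³/(360EI) = 371/EI
  span AB: point load 126.5 at a = 6.16: Pab(L + a)/(6LEI) = 582.9/EI
  span BC: point load 43.6 at a = 5.1: Pab(L + b)/(6LEI) = 176.4/EI
  relative rotation θ_0 = (953.9 + 176.4)/EI = 1130/EI
A unit hogging moment at B produces rotation L₁/(3EI) + L₂/(3EI) = 5.767/EI.
Compatibility: M_B·(L₁+L₂)/(3EI) = θ_0, giving M_B = 196 kN·m (hogging).

M_B = 196 kN·m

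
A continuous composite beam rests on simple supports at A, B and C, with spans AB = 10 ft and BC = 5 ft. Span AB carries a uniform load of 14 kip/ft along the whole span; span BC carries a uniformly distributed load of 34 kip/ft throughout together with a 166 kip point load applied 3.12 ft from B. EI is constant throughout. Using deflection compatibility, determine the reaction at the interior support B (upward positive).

Insert a hinge at B; M_B is the redundant, and each span becomes simply supported.
End slopes at the hinge B, treating each span as simply supported:
  span AB: UDL 14: wL³/(24EI) = 583.3/EI
  span BC: UDL 34: wL³/(24EI) = 177.1/EI
  span BC: point load 166 at a = 3.12: Pab(L + b)/(6LEI) = 223.3/EI
  relative rotation θ_0 = (583.3 + 400.4)/EI = 983.7/EI
A unit hogging moment at B produces rotation L₁/(3EI) + L₂/(3EI) = 5/EI.
Slope continuity at B: θ_0 = M_B·5/EI, so M_B = 983.7/5 = 196.7 kip·ft (hogging).
Span AB, ΣM about A with M_B applied at B: R_B^{AB}·10 = 700 + 196.7, so R_B^{AB} = 89.67 kip and R_A = 140 − 89.67 = 50.33 kip.
Span BC, ΣM about C: R_B^{BC}·5 = 737.1 + 196.7, so R_B^{BC} = 186.8 kip and R_C = 336 − 186.8 = 149.2 kip.
R_B = 89.67 + 186.8 = 276.4 kip.

R_B = 276.4 kip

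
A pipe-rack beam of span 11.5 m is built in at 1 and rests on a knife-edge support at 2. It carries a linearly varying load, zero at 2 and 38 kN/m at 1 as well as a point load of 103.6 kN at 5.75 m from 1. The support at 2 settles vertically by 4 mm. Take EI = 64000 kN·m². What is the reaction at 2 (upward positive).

R_2 = 75.57 kN

Take the reaction at 2 as the redundant and release it; the primary structure is a cantilever fixed at 1.
Deflection at 2 on the released cantilever, summing each load's contribution:
  triangular load, peak 38 at the fixed end: w₀L⁴/(30EI) = 22154/EI
  point load 103.6 at a = 5.75: Pa²(3L − a)/(6EI) = 16413/EI
  δ_0 = 38567/EI
Tip deflection under a unit load at 2: L³/(3EI) = 507/EI.
With EI = 64000 kN·m²: δ_0 = 0.60261 m and δ_{22} = 0.007921 m/kN.
Compatibility — the beam at 2 must follow the support down by 0.004 m: δ_0 − R_2·δ_{22} = 0.004, so R_2 = (0.60261 − 0.004)/0.007921 = 75.57 kN.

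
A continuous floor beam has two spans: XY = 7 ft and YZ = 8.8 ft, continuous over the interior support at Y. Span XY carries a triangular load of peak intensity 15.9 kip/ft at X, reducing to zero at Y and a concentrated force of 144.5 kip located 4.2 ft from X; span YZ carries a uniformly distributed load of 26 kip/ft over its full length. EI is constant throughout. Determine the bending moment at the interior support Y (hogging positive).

M_Y = 246.4 kip·ft

Insert a hinge at Y; M_Y is the redundant, and each span becomes simply supported.
End slopes at the hinge Y, treating each span as simply supported:
  span XY: triangular load, peak 15.9: 7w₀L³/(360EI) = 106/EI
  span XY: point load 144.5 at a = 4.2: Pab(L + a)/(6LEI) = 453.2/EI
  span YZ: UDL 26: wL³/(24EI) = 738.3/EI
  relative rotation θ_0 = (559.2 + 738.3)/EI = 1297/EI
A unit hogging moment at Y produces rotation L₁/(3EI) + L₂/(3EI) = 5.267/EI.
Slope continuity at Y: θ_0 = M_Y·5.267/EI, so M_Y = 1297/5.267 = 246.4 kip·ft (hogging).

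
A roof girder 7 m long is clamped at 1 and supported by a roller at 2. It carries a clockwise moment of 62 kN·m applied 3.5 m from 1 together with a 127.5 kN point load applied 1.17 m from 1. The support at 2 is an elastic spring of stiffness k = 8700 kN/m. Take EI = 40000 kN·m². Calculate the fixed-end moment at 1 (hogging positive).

Choose R_2 as the redundant. The primary structure is the cantilever fixed at 1.
Downward deflection at the released point 2 due to the loads:
  clockwise couple 62 at a = 3.5: M₀a(2L − a)/(2EI) = 1139/EI
  point load 127.5 at a = 1.17: Pa²(3L − a)/(6EI) = 576.8/EI
  δ_0 = 1716/EI
Flexibility coefficient — unit upward force at 2: δ_{22} = L³/(3EI) = 114.3/EI.
With EI = 40000 kN·m²: δ_0 = 0.042902 m and δ_{22} = 0.002858 m/kN.
Compatibility — the spring shortens by R_2/k under the reaction it provides: δ_0 − R_2·δ_{22} = R_2/k. With 1/k = 0.000115 m/kN, R_2 = δ_0 / (δ_{22} + 1/k) = 0.042902 / (0.002858 + 0.000115) = 14.43 kN.
Moment equilibrium about 1: M_1 = Σ(load moments about 1) − R_2·L = 211.2 − 14.43×7 = 110.2 kN·m.

M_1 = 110.2 kN·m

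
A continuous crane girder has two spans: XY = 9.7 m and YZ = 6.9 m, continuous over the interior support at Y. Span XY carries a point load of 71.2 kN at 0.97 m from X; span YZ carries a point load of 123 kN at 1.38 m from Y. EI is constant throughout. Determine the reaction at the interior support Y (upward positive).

R_Y = 123.1 kN

Insert a hinge at Y; M_Y is the redundant, and each span becomes simply supported.
End slopes at the hinge Y, treating each span as simply supported:
  span XY: point load 71.2 at a = 0.97: Pab(L + a)/(6LEI) = 110.5/EI
  span YZ: point load 123 at a = 1.38: Pab(L + b)/(6LEI) = 281.1/EI
  relative rotation θ_0 = (110.5 + 281.1)/EI = 391.6/EI
A unit hogging moment at Y produces rotation L₁/(3EI) + L₂/(3EI) = 5.533/EI.
Compatibility: M_Y·(L₁+L₂)/(3EI) = θ_0, giving M_Y = 70.78 kN·m (hogging).
Span XY, ΣM about X with M_Y applied at Y: R_Y^{XY}·9.7 = 69.06 + 70.78, so R_Y^{XY} = 14.42 kN and R_X = 71.2 − 14.42 = 56.78 kN.
Span YZ, ΣM about Z: R_Y^{YZ}·6.9 = 679 + 70.78, so R_Y^{YZ} = 108.7 kN and R_Z = 123 − 108.7 = 14.34 kN.
R_Y = 14.42 + 108.7 = 123.1 kN.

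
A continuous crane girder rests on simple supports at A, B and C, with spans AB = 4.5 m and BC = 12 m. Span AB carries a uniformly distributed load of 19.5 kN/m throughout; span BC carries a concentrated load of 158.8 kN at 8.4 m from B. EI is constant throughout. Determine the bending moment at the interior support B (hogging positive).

Take M_B as the redundant. Released structure: two simple spans AB and BC with a hinge at B.
Rotations at B on the released spans (each span's end-slope, ×1/EI):
  span AB: UDL 19.5: wL³/(24EI) = 74.04/EI
  span BC: point load 158.8 at a = 8.4: Pab(L + b)/(6LEI) = 1040/EI
  relative rotation θ_0 = (74.04 + 1040)/EI = 1114/EI
A unit hogging moment at B produces rotation L₁/(3EI) + L₂/(3EI) = 5.5/EI.
Compatibility: M_B·(L₁+L₂)/(3EI) = θ_0, giving M_B = 202.6 kN·m (hogging).

M_B = 202.6 kN·m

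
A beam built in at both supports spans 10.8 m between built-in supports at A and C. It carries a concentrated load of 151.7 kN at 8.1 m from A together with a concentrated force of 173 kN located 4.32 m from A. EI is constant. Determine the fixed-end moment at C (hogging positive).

M_C = 409.8 kN·m

Release both end moments; the primary structure is a simply-supported span AC with redundants M_A and M_C.
End rotations of the released simple span under the applied load (×1/EI):
  at A: point load 151.7 at a = 8.1: Pab(L + b)/(6LEI) = 691.2/EI
  at C: point load 151.7 at a = 8.1: Pab(L + a)/(6LEI) = 967.7/EI
  at A: point load 173 at a = 4.32: Pab(L + b)/(6LEI) = 1291/EI
  at C: point load 173 at a = 4.32: Pab(L + a)/(6LEI) = 1130/EI
  θ_A0 = 1983/EI,  θ_C0 = 2098/EI
Flexibility coefficients: a unit moment at one end gives L/(3EI) there and L/(6EI) at the far end, so f₁₁ = f₂₂ = 3.6/EI and f₁₂ = f₂₁ = 1.8/EI.
Compatibility — zero rotation at each built-in end:
  3.6 M_A + 1.8 M_C = 1983
  1.8 M_A + 3.6 M_C = 2098
Solving the pair gives M_A = 345.8 kN·m and M_C = 409.8 kN·m (hogging).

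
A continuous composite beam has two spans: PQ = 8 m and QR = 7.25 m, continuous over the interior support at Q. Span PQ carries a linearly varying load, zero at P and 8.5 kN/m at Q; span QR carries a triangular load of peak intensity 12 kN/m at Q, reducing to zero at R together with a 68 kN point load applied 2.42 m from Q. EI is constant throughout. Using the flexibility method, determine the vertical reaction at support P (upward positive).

Release continuity at Q by inserting a hinge; the redundant is the internal moment M_Q. The primary structure is two simply-supported spans PQ and QR.
Rotations at Q on the released spans (each span's end-slope, ×1/EI):
  span PQ: triangular load, peak 8.5: w₀L³/(45EI) = 96.71/EI
  span QR: triangular load, peak 12: w₀L³/(45EI) = 101.6/EI
  span QR: point load 68 at a = 2.42: Pab(L + b)/(6LEI) = 220.7/EI
  relative rotation θ_0 = (96.71 + 322.3)/EI = 419.1/EI
A unit hogging moment at Q produces rotation L₁/(3EI) + L₂/(3EI) = 5.083/EI.
Slope continuity at Q: θ_0 = M_Q·5.083/EI, so M_Q = 419.1/5.083 = 82.44 kN·m (hogging).
Span PQ, ΣM about P with M_Q applied at Q: R_Q^{PQ}·8 = 181.3 + 82.44, so R_Q^{PQ} = 32.97 kN and R_P = 34 − 32.97 = 1.029 kN.

R_P = 1.029 kN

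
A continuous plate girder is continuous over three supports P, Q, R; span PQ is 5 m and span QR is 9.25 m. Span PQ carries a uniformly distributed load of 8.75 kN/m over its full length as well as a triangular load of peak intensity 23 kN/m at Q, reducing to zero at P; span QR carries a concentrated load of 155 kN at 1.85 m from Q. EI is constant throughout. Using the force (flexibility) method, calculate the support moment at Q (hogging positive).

Release continuity at Q by inserting a hinge; the redundant is the internal moment M_Q. The primary structure is two simply-supported spans PQ and QR.
Rotations at Q on the released spans (each span's end-slope, ×1/EI):
  span PQ: UDL 8.75: wL³/(24EI) = 45.57/EI
  span PQ: triangular load, peak 23: w₀L³/(45EI) = 63.89/EI
  span QR: point load 155 at a = 1.85: Pab(L + b)/(6LEI) = 636.6/EI
  relative rotation θ_0 = (109.5 + 636.6)/EI = 746/EI
A unit hogging moment at Q produces rotation L₁/(3EI) + L₂/(3EI) = 4.75/EI.
Compatibility: M_Q·(L₁+L₂)/(3EI) = θ_0, giving M_Q = 157.1 kN·m (hogging).

M_Q = 157.1 kN·m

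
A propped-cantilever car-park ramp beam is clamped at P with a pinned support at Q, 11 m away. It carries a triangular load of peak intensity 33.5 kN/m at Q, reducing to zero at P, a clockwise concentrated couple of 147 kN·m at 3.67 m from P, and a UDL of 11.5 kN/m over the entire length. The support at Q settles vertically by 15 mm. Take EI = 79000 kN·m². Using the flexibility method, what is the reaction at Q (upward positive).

R_Q = 157.2 kN

Release the roller at Q. Primary structure: cantilever fixed at P.
Primary-structure tip deflection at Q by superposition:
  triangular load, peak 33.5 at the free end: 11w₀L⁴/(120EI) = 44960/EI
  clockwise couple 147 at a = 3.67: M₀a(2L − a)/(2EI) = 4944/EI
  UDL 11.5: wL⁴/(8EI) = 21046/EI
  δ_0 = 70951/EI
Tip deflection under a unit load at Q: L³/(3EI) = 443.7/EI.
With EI = 79000 kN·m²: δ_0 = 0.89811 m and δ_{QQ} = 0.005616 m/kN.
Compatibility — the beam at Q must follow the support down by 0.015 m: δ_0 − R_Q·δ_{QQ} = 0.015, so R_Q = (0.89811 − 0.015)/0.005616 = 157.2 kN.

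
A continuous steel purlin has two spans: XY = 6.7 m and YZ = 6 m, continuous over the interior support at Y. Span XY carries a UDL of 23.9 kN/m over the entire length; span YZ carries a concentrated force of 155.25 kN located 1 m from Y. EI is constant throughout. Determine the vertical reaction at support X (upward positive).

Take M_Y as the redundant. Released structure: two simple spans XY and YZ with a hinge at Y.
Discontinuity in slope at Y on the released structure — sum the simple-span end rotations:
  span XY: UDL 23.9: wL³/(24EI) = 299.5/EI
  span YZ: point load 155.25 at a = 1: Pab(L + b)/(6LEI) = 237.2/EI
  relative rotation θ_0 = (299.5 + 237.2)/EI = 536.7/EI
A unit hogging moment at Y produces rotation L₁/(3EI) + L₂/(3EI) = 4.233/EI.
Slope continuity at Y: θ_0 = M_Y·4.233/EI, so M_Y = 536.7/4.233 = 126.8 kN·m (hogging).
Span XY, ΣM about X with M_Y applied at Y: R_Y^{XY}·6.7 = 536.4 + 126.8, so R_Y^{XY} = 98.99 kN and R_X = 160.1 − 98.99 = 61.14 kN.

R_X = 61.14 kN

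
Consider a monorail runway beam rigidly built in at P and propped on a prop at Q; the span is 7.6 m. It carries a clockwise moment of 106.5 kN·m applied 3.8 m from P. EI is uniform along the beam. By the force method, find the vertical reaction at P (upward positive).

Choose R_Q as the redundant. The primary structure is the cantilever fixed at P.
Free-end deflection of the primary structure under the applied loading (downward +):
  clockwise couple 106.5 at a = 3.8: M₀a(2L − a)/(2EI) = 2307/EI
Flexibility coefficient — unit upward force at Q: δ_{QQ} = L³/(3EI) = 146.3/EI.
Compatibility at Q: δ_0 − R_Q·δ_{QQ} = 0, so R_Q = 2307/146.3 = 15.76 kN.
Vertical equilibrium: R_P = ΣP − R_Q = 0 − 15.76 = -15.76 kN.

R_P = -15.76 kN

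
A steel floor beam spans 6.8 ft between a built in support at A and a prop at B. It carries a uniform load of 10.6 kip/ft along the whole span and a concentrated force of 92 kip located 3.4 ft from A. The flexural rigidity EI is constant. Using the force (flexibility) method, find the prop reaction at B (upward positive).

Take the reaction at B as the redundant and release it; the primary structure is a cantilever fixed at A.
Free-end deflection of the primary structure under the applied loading (downward +):
  UDL 10.6: wL⁴/(8EI) = 2833/EI
  point load 92 at a = 3.4: Pa²(3L − a)/(6EI) = 3013/EI
  δ_0 = 5846/EI
Flexibility coefficient — unit upward force at B: δ_{BB} = L³/(3EI) = 104.8/EI.
Compatibility at B: δ_0 − R_B·δ_{BB} = 0, so R_B = 5846/104.8 = 55.78 kip.

R_B = 55.78 kip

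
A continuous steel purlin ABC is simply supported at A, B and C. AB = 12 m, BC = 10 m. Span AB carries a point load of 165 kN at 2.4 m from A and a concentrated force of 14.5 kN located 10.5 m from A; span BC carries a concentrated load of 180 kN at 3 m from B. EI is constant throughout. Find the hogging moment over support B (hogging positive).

Release continuity at B by inserting a hinge; the redundant is the internal moment M_B. The primary structure is two simply-supported spans AB and BC.
Discontinuity in slope at B on the released structure — sum the simple-span end rotations:
  span AB: point load 165 at a = 2.4: Pab(L + a)/(6LEI) = 760.3/EI
  span AB: point load 14.5 at a = 10.5: Pab(L + a)/(6LEI) = 71.37/EI
  span BC: point load 180 at a = 3: Pab(L + b)/(6LEI) = 1071/EI
  relative rotation θ_0 = (831.7 + 1071)/EI = 1903/EI
A unit hogging moment at B produces rotation L₁/(3EI) + L₂/(3EI) = 7.333/EI.
Compatibility: M_B·(L₁+L₂)/(3EI) = θ_0, giving M_B = 259.5 kN·m (hogging).

M_B = 259.5 kN·m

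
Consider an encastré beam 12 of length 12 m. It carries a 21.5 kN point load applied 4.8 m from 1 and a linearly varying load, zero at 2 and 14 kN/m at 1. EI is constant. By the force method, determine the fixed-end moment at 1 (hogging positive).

M_1 = 138 kN·m

Release both end moments; the primary structure is a simply-supported span 12 with redundants M_1 and M_2.
Simple-span end rotations at 1 and 2 under the given loads:
  at 1: point load 21.5 at a = 4.8: Pab(L + b)/(6LEI) = 198.1/EI
  at 2: point load 21.5 at a = 4.8: Pab(L + a)/(6LEI) = 173.4/EI
  at 1: triangular load, peak 14: w₀L³/(45EI) = 537.6/EI
  at 2: triangular load, peak 14: 7w₀L³/(360EI) = 470.4/EI
  θ_10 = 735.7/EI,  θ_20 = 643.8/EI
Flexibility coefficients: a unit moment at one end gives L/(3EI) there and L/(6EI) at the far end, so f₁₁ = f₂₂ = 4/EI and f₁₂ = f₂₁ = 2/EI.
Compatibility — zero rotation at each built-in end:
  4 M_1 + 2 M_2 = 735.7
  2 M_1 + 4 M_2 = 643.8
Solving the pair gives M_1 = 138 kN·m and M_2 = 91.97 kN·m (hogging).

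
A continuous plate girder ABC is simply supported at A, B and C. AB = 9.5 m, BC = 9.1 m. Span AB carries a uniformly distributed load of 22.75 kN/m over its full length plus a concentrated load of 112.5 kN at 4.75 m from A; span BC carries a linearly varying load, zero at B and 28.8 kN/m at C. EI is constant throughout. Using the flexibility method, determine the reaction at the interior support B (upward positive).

R_B = 272.9 kN

Take M_B as the redundant. Released structure: two simple spans AB and BC with a hinge at B.
Discontinuity in slope at B on the released structure — sum the simple-span end rotations:
  span AB: UDL 22.75: wL³/(24EI) = 812.7/EI
  span AB: point load 112.5 at a = 4.75: Pab(L + a)/(6LEI) = 634.6/EI
  span BC: triangular load, peak 28.8: 7w₀L³/(360EI) = 422/EI
  relative rotation θ_0 = (1447 + 422)/EI = 1869/EI
A unit hogging moment at B produces rotation L₁/(3EI) + L₂/(3EI) = 6.2/EI.
Compatibility: M_B·(L₁+L₂)/(3EI) = θ_0, giving M_B = 301.5 kN·m (hogging).
Span AB, ΣM about A with M_B applied at B: R_B^{AB}·9.5 = 1561 + 301.5, so R_B^{AB} = 196 kN and R_A = 328.6 − 196 = 132.6 kN.
Span BC, ΣM about C: R_B^{BC}·9.1 = 397.5 + 301.5, so R_B^{BC} = 76.81 kN and R_C = 131 − 76.81 = 54.23 kN.
R_B = 196 + 76.81 = 272.9 kN.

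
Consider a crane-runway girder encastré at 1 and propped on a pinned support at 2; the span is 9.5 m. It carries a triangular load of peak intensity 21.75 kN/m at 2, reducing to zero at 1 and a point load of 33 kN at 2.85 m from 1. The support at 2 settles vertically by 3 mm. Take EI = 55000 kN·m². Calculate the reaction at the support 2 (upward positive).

R_2 = 60.25 kN

Release the roller at 2. Primary structure: cantilever fixed at 1.
Downward deflection at the released point 2 due to the loads:
  triangular load, peak 21.75 at the free end: 11w₀L⁴/(120EI) = 16239/EI
  point load 33 at a = 2.85: Pa²(3L − a)/(6EI) = 1146/EI
  δ_0 = 17385/EI
Tip deflection under a unit load at 2: L³/(3EI) = 285.8/EI.
With EI = 55000 kN·m²: δ_0 = 0.31609 m and δ_{22} = 0.005196 m/kN.
Compatibility — the beam at 2 must follow the support down by 0.003 m: δ_0 − R_2·δ_{22} = 0.003, so R_2 = (0.31609 − 0.003)/0.005196 = 60.25 kN.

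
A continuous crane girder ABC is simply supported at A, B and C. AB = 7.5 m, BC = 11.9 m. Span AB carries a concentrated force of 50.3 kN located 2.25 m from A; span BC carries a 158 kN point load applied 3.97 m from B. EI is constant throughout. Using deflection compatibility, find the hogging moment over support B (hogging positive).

Take M_B as the redundant. Released structure: two simple spans AB and BC with a hinge at B.
Rotations at B on the released spans (each span's end-slope, ×1/EI):
  span AB: point load 50.3 at a = 2.25: Pab(L + a)/(6LEI) = 128.7/EI
  span BC: point load 158 at a = 3.97: Pab(L + b)/(6LEI) = 1381/EI
  relative rotation θ_0 = (128.7 + 1381)/EI = 1510/EI
A unit hogging moment at B produces rotation L₁/(3EI) + L₂/(3EI) = 6.467/EI.
Slope continuity at B: θ_0 = M_B·6.467/EI, so M_B = 1510/6.467 = 233.5 kN·m (hogging).

M_B = 233.5 kN·m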